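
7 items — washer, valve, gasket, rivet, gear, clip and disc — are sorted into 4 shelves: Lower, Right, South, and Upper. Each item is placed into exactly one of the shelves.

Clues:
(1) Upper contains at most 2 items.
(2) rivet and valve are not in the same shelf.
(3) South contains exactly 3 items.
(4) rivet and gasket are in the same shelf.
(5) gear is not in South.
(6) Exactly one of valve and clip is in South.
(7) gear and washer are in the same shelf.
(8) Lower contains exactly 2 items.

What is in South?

South = {clip, gasket, rivet}

From (5): gear ∉ South.
(7): washer matches gear: washer ∉ South.
Suppose valve ∈ South: no assignment then satisfies all the clues, so valve ∉ South.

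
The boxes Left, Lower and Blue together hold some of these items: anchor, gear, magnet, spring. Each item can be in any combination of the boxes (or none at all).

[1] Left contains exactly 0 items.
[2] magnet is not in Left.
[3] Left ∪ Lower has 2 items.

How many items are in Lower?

2

From (2): magnet ∉ Left.
(1): Left already has 0, so the rest are out.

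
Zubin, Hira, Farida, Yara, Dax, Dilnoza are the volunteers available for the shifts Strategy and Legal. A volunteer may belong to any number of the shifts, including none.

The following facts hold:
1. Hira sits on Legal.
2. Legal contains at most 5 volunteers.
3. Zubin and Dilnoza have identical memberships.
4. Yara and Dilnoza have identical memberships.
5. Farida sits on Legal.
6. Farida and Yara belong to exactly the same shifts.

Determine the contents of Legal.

Legal = {Dilnoza, Farida, Hira, Yara, Zubin}

From (1): Hira ∈ Legal.
From (5): Farida ∈ Legal.
(6): Yara matches Farida: Yara ∈ Legal.
(4): Dilnoza matches Yara: Dilnoza ∈ Legal.
(3): Zubin matches Dilnoza: Zubin ∈ Legal.
(2): Legal already has 5, so the rest are out.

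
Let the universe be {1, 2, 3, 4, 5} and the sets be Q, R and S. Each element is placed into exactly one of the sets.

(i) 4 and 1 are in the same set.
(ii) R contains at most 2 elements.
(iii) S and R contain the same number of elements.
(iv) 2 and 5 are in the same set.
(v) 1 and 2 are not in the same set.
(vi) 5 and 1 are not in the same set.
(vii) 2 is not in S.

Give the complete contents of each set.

Q = {3}; R = {2, 5}; S = {1, 4}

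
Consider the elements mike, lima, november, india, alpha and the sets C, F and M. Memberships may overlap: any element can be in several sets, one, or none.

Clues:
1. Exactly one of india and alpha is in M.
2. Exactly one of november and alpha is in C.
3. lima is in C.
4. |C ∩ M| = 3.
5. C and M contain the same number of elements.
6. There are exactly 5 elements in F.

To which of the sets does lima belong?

From (3): lima ∈ C.
(6): only 5 candidates remain for F, so all are in.
Suppose lima ∉ M: no assignment then satisfies all the clues, so lima ∈ M.

lima: C, F, M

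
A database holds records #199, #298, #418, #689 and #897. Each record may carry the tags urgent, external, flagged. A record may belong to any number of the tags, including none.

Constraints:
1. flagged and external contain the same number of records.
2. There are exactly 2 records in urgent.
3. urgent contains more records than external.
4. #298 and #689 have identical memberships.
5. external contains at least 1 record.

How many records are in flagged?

1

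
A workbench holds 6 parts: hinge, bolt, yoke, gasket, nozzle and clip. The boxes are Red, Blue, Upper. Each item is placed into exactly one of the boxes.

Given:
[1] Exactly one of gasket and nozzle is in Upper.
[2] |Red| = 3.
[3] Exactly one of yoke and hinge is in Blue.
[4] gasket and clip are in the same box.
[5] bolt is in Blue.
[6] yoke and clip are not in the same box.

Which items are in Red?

Red = {clip, gasket, hinge}

From (5): bolt ∈ Blue.
Suppose hinge ∉ Red: no assignment then satisfies all the clues, so hinge ∈ Red.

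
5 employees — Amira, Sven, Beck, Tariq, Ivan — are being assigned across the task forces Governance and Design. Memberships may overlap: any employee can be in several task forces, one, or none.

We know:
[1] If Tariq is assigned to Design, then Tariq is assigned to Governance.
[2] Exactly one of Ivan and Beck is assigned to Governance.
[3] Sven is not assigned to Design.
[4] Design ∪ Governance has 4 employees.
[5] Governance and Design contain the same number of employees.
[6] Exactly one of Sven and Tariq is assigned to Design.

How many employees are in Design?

3

From (3): Sven ∉ Design.
(6) (exactly one): Tariq ∈ Design.
(1): Tariq ∈ Governance.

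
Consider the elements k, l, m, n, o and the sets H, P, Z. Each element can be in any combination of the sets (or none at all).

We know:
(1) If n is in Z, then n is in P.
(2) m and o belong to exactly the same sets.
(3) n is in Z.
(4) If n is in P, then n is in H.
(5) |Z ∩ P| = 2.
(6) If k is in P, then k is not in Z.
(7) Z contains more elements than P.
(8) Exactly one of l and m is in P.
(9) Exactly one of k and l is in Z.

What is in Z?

Z = {l, m, n, o}

From (3): n ∈ Z.
(1): n ∈ P.
(4): n ∈ H.
Suppose k ∈ Z: no assignment then satisfies all the clues, so k ∉ Z.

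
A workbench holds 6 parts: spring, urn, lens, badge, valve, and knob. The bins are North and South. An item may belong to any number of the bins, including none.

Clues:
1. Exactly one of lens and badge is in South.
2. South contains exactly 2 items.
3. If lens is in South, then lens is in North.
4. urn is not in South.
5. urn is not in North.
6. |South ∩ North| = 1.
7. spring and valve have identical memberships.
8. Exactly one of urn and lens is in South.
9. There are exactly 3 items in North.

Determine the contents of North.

North = {lens, spring, valve}

From (4): urn ∉ South.
From (5): urn ∉ North.
(8) (exactly one): lens ∈ South.
(1) (exactly one): badge ∉ South.
(3): lens ∈ North.
Suppose spring ∉ North: no assignment then satisfies all the clues, so spring ∈ North.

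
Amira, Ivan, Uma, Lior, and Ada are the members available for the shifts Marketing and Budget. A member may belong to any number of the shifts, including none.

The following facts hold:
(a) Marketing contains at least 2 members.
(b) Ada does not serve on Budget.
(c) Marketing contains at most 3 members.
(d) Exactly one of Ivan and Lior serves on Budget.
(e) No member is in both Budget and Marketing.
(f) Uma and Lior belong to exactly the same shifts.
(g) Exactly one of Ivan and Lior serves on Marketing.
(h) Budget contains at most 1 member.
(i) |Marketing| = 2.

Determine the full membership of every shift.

From (b): Ada ∉ Budget.
Suppose Amira ∈ Marketing: no assignment then satisfies all the clues, so Amira ∉ Marketing.

Marketing = {Lior, Uma}; Budget = {Ivan}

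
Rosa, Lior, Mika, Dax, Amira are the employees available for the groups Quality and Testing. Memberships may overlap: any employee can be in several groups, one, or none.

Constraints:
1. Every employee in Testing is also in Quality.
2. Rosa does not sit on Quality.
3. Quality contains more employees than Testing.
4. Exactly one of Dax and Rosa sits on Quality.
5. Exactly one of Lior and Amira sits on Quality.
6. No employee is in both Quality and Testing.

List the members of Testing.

Testing = {}

From (2): Rosa ∉ Quality.
(1) contrapositive: Rosa ∉ Testing.
(4) (exactly one): Dax ∈ Quality.
(6) (disjoint): Dax ∉ Testing.
Suppose Lior ∈ Testing: no assignment then satisfies all the clues, so Lior ∉ Testing.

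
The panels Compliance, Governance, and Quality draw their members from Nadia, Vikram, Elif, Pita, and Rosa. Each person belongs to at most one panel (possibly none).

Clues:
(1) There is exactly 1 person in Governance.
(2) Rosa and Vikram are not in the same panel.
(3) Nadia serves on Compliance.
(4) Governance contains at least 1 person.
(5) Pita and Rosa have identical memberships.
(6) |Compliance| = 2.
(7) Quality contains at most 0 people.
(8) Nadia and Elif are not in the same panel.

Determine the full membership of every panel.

From (3): Nadia ∈ Compliance.
(7): Quality already has 0, so the rest are out.
(8): Elif ∉ Compliance.
Suppose Vikram ∉ Compliance: no assignment then satisfies all the clues, so Vikram ∈ Compliance.

Compliance = {Nadia, Vikram}; Governance = {Elif}; Quality = {}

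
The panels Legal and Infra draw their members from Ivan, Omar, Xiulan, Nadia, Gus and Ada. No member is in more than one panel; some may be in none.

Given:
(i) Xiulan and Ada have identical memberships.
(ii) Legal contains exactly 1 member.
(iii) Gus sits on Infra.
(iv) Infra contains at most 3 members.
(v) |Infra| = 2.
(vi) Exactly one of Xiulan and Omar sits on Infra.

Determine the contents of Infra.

Infra = {Gus, Omar}

From (iii): Gus ∈ Infra.
Suppose Ivan ∈ Infra: no assignment then satisfies all the clues, so Ivan ∉ Infra.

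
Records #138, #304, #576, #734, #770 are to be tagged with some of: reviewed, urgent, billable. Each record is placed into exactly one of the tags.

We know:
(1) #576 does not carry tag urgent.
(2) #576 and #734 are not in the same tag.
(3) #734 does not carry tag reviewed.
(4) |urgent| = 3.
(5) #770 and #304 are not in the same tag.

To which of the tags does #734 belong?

From (1): #576 ∉ urgent.
From (3): #734 ∉ reviewed.
Suppose #734 ∉ urgent: no assignment then satisfies all the clues, so #734 ∈ urgent.

#734: urgent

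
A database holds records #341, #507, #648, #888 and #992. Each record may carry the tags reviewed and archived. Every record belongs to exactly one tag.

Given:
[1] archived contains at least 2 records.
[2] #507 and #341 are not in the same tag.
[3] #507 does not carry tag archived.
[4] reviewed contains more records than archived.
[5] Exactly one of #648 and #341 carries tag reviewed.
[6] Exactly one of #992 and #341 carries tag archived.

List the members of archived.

From (3): #507 ∉ archived.
Only one tag left: #507 ∈ reviewed.
(2): #341 ∉ reviewed.
(5) (exactly one): #648 ∈ reviewed.
Only one tag left: #341 ∈ archived.
(6) (exactly one): #992 ∉ archived.
Only one tag left: #992 ∈ reviewed.
(1): only 2 candidates remain for archived, so all are in.

archived = {#341, #888}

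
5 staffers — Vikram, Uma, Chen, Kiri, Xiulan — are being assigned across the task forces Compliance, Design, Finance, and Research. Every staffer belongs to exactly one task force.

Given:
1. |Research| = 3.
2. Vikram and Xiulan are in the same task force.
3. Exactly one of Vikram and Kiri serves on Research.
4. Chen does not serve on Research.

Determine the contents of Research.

Research = {Uma, Vikram, Xiulan}

From (4): Chen ∉ Research.
Suppose Vikram ∉ Research: no assignment then satisfies all the clues, so Vikram ∈ Research.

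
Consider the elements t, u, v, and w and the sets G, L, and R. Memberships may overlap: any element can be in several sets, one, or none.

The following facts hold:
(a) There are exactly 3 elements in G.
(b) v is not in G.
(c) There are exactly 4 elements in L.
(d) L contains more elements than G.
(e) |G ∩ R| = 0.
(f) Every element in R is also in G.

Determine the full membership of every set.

G = {t, u, w}; L = {t, u, v, w}; R = {}

From (b): v ∉ G.
(a): only 3 candidates remain for G, so all are in.
(c): only 4 candidates remain for L, so all are in.
(f) contrapositive: v ∉ R.
Suppose t ∈ R: no assignment then satisfies all the clues, so t ∉ R.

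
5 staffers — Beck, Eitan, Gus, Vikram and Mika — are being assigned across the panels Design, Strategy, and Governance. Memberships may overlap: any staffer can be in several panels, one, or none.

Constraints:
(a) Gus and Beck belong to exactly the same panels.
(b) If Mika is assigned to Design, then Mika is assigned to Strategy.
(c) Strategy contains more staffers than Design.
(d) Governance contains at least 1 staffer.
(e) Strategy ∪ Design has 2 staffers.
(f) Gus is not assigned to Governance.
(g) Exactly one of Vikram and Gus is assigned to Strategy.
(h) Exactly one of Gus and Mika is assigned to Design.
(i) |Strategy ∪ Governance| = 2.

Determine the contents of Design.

Design = {Mika}

From (f): Gus ∉ Governance.
(a): Beck matches Gus: Beck ∉ Governance.
Suppose Beck ∈ Design: no assignment then satisfies all the clues, so Beck ∉ Design.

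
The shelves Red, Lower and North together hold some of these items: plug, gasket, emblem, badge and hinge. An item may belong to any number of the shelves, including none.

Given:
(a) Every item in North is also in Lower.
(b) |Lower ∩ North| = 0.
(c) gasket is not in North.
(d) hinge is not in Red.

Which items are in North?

From (c): gasket ∉ North.
From (d): hinge ∉ Red.
Suppose plug ∈ North: no assignment then satisfies all the clues, so plug ∉ North.

North = {}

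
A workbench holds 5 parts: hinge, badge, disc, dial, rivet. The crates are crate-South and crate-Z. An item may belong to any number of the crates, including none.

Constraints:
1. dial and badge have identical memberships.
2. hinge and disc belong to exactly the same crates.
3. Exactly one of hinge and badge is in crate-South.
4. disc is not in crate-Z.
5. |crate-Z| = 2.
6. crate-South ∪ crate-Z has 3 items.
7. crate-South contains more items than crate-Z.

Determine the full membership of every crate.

crate-South = {badge, dial, rivet}; crate-Z = {badge, dial}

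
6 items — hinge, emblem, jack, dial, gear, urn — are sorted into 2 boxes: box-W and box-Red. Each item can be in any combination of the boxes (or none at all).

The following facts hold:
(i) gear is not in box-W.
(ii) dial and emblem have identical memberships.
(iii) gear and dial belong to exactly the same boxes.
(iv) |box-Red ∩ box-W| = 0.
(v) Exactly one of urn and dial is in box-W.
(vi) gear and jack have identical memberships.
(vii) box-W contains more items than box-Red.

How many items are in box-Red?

0

From (i): gear ∉ box-W.
(iii): dial matches gear: dial ∉ box-W.
(v) (exactly one): urn ∈ box-W.
(vi): jack matches gear: jack ∉ box-W.
(ii): emblem matches dial: emblem ∉ box-W.
Suppose hinge ∈ box-Red: no assignment then satisfies all the clues, so hinge ∉ box-Red.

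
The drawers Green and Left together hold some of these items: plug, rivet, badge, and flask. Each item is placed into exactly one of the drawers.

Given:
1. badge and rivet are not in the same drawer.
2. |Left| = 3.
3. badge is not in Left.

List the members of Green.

Green = {badge}

From (3): badge ∉ Left.
(2): only 3 candidates remain for Left, so all are in.
Only one drawer left: badge ∈ Green.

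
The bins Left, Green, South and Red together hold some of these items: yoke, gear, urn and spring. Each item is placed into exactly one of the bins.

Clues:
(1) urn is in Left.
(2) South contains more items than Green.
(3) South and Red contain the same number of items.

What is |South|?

1

From (1): urn ∈ Left.
Suppose yoke ∈ Green: no assignment then satisfies all the clues, so yoke ∉ Green.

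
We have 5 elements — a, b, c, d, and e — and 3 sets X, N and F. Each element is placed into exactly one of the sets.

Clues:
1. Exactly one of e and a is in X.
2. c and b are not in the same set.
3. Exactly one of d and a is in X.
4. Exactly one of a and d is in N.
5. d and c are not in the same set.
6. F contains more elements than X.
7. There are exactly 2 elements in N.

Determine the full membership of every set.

X = {a}; N = {b, d}; F = {c, e}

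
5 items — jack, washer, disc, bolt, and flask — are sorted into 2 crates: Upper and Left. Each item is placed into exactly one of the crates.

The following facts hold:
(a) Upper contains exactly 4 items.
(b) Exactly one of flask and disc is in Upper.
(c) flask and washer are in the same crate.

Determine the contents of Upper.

Upper = {bolt, flask, jack, washer}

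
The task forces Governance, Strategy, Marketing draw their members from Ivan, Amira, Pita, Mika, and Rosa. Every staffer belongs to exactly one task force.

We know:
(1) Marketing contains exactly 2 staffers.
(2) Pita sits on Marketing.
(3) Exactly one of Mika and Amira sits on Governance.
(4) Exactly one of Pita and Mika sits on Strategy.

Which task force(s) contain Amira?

Amira: Governance

From (2): Pita ∈ Marketing.
(4) (exactly one): Mika ∈ Strategy.
(3) (exactly one): Amira ∈ Governance.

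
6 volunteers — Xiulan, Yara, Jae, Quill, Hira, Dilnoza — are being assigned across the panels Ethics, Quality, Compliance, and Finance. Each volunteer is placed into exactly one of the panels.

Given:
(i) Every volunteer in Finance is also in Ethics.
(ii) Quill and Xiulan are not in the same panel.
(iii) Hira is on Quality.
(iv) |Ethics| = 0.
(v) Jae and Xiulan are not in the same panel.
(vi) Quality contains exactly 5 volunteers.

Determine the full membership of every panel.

Ethics = {}; Quality = {Dilnoza, Hira, Jae, Quill, Yara}; Compliance = {Xiulan}; Finance = {}

From (iii): Hira ∈ Quality.
(iv): Ethics already has 0, so the rest are out.
(i) contrapositive: Xiulan ∉ Finance.
(i) contrapositive: Yara ∉ Finance.
(i) contrapositive: Jae ∉ Finance.
(i) contrapositive: Quill ∉ Finance.
(i) contrapositive: Dilnoza ∉ Finance.
Suppose Xiulan ∈ Quality: no assignment then satisfies all the clues, so Xiulan ∉ Quality.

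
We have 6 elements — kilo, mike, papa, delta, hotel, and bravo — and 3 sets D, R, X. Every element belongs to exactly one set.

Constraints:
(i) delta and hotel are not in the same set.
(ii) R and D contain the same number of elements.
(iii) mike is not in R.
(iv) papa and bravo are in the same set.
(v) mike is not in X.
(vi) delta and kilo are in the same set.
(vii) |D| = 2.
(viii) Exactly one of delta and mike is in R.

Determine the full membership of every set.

D = {hotel, mike}; R = {delta, kilo}; X = {bravo, papa}

From (iii): mike ∉ R.
From (v): mike ∉ X.
(viii) (exactly one): delta ∈ R.
Only one set left: mike ∈ D.
(i): hotel ∉ R.
(vi): kilo matches delta: kilo ∉ D.
(vi): kilo matches delta: kilo ∈ R.
Suppose papa ∈ D: no assignment then satisfies all the clues, so papa ∉ D.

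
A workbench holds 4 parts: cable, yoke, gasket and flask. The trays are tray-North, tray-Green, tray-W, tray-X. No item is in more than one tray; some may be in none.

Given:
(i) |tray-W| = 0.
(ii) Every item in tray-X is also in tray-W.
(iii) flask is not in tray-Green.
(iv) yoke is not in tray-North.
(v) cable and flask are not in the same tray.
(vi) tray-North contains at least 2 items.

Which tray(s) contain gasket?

From (iii): flask ∉ tray-Green.
From (iv): yoke ∉ tray-North.
(i): tray-W already has 0, so the rest are out.
(ii) contrapositive: cable ∉ tray-X.
(ii) contrapositive: yoke ∉ tray-X.
(ii) contrapositive: gasket ∉ tray-X.
(ii) contrapositive: flask ∉ tray-X.
Suppose gasket ∉ tray-North: no assignment then satisfies all the clues, so gasket ∈ tray-North.

gasket: tray-North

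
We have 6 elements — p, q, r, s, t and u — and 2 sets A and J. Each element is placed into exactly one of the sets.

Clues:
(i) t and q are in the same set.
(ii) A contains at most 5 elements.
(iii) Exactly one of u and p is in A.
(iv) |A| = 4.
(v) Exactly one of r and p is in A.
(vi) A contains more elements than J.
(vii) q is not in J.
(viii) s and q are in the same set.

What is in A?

A = {p, q, s, t}

From (vii): q ∉ J.
(i): t matches q: t ∉ J.
(viii): s matches q: s ∉ J.
Only one set left: q ∈ A.
Only one set left: s ∈ A.
Only one set left: t ∈ A.
Suppose p ∉ A: no assignment then satisfies all the clues, so p ∈ A.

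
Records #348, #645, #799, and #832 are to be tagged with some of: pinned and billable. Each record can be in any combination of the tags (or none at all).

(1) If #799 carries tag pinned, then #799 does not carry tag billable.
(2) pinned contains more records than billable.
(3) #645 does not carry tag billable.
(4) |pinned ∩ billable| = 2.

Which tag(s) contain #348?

#348: billable, pinned

From (3): #645 ∉ billable.
Suppose #348 ∉ pinned: no assignment then satisfies all the clues, so #348 ∈ pinned.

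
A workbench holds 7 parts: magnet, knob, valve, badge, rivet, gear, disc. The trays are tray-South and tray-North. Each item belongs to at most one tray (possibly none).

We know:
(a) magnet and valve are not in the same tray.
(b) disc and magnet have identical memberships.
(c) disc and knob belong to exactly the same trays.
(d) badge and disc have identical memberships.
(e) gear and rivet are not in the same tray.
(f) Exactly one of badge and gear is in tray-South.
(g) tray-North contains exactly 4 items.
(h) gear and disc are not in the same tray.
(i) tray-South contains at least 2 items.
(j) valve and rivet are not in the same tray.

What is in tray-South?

tray-South = {gear, valve}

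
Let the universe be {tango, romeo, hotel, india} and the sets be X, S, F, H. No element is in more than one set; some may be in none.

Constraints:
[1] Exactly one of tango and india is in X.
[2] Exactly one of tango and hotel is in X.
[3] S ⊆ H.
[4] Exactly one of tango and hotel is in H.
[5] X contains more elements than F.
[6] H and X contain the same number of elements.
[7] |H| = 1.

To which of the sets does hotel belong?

hotel: H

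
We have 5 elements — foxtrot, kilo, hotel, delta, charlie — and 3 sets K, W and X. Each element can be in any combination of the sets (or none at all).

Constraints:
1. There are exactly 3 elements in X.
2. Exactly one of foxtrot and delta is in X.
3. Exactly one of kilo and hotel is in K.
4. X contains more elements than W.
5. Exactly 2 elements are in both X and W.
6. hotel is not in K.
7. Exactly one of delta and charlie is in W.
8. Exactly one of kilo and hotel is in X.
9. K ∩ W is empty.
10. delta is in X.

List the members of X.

X = {charlie, delta, hotel}

From (6): hotel ∉ K.
From (10): delta ∈ X.
(2) (exactly one): foxtrot ∉ X.
(3) (exactly one): kilo ∈ K.
(9) (disjoint): kilo ∉ W.
Suppose kilo ∈ X: no assignment then satisfies all the clues, so kilo ∉ X.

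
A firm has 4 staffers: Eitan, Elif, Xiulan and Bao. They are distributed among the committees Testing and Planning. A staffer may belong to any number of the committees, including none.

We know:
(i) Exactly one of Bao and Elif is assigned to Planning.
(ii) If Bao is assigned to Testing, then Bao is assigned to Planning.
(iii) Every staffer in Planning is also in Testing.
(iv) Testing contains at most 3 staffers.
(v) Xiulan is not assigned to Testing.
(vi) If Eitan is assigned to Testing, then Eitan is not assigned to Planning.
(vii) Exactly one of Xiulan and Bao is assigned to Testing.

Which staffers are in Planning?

From (v): Xiulan ∉ Testing.
(iii) contrapositive: Xiulan ∉ Planning.
(vii) (exactly one): Bao ∈ Testing.
(ii): Bao ∈ Planning.
(i) (exactly one): Elif ∉ Planning.
Suppose Eitan ∈ Planning: no assignment then satisfies all the clues, so Eitan ∉ Planning.

Planning = {Bao}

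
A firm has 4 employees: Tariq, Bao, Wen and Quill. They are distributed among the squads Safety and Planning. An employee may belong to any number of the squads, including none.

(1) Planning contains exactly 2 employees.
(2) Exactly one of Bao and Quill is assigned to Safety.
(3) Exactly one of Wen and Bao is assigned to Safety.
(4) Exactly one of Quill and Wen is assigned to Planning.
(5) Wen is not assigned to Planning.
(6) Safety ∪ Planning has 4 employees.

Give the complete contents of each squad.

Safety = {Quill, Tariq, Wen}; Planning = {Bao, Quill}

From (5): Wen ∉ Planning.
(4) (exactly one): Quill ∈ Planning.
Suppose Tariq ∉ Safety: no assignment then satisfies all the clues, so Tariq ∈ Safety.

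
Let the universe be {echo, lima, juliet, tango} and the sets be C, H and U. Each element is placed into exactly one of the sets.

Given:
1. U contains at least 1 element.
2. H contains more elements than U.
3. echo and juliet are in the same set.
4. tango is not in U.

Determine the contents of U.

U = {lima}

From (4): tango ∉ U.
Suppose echo ∈ U: no assignment then satisfies all the clues, so echo ∉ U.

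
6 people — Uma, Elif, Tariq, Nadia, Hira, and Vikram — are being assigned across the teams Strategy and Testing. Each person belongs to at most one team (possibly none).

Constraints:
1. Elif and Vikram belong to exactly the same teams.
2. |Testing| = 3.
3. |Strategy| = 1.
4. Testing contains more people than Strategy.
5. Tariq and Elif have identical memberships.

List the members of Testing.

Testing = {Elif, Tariq, Vikram}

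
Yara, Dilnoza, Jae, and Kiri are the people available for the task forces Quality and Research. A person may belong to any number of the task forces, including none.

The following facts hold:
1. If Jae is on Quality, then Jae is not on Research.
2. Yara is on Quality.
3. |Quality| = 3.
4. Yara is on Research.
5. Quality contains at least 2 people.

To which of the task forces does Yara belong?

Yara: Quality, Research

From (2): Yara ∈ Quality.
From (4): Yara ∈ Research.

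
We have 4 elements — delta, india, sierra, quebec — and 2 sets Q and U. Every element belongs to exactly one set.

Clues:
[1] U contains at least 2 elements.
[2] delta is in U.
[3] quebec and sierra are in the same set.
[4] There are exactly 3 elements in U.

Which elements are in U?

U = {delta, quebec, sierra}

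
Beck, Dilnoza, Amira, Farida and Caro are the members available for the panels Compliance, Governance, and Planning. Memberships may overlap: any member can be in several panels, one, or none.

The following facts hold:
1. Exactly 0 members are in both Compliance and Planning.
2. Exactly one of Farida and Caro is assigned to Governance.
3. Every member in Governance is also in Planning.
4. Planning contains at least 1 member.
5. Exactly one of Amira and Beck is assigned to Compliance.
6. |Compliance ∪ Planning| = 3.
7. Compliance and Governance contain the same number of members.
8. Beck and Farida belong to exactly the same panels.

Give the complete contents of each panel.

Compliance = {Amira}; Governance = {Caro}; Planning = {Caro, Dilnoza}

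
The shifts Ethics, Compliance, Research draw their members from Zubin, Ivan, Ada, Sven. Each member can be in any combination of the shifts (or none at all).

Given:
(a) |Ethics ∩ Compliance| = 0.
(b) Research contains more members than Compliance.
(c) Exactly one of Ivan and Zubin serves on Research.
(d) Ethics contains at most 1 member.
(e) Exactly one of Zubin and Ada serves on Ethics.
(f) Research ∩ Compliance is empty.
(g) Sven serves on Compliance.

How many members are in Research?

From (g): Sven ∈ Compliance.
(f) (disjoint): Sven ∉ Research.
Suppose Zubin ∈ Compliance: no assignment then satisfies all the clues, so Zubin ∉ Compliance.

2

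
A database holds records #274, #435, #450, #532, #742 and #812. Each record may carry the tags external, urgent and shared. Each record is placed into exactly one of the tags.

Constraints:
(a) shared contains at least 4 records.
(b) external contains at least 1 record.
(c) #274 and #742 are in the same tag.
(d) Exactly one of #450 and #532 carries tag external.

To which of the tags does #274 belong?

#274: shared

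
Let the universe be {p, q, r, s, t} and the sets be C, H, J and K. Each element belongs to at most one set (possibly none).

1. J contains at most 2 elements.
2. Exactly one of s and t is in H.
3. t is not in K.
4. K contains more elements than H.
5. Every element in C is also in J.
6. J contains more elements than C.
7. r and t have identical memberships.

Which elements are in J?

J = {r, t}

From (3): t ∉ K.
(7): r matches t: r ∉ K.
Suppose p ∈ J: no assignment then satisfies all the clues, so p ∉ J.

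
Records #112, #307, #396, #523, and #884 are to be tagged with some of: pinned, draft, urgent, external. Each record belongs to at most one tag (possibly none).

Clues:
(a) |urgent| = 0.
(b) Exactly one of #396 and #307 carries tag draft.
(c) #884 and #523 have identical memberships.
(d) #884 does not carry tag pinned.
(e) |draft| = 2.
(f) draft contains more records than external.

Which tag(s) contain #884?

#884: none

From (d): #884 ∉ pinned.
(a): urgent already has 0, so the rest are out.
(c): #523 matches #884: #523 ∉ pinned.
Suppose #884 ∈ draft: no assignment then satisfies all the clues, so #884 ∉ draft.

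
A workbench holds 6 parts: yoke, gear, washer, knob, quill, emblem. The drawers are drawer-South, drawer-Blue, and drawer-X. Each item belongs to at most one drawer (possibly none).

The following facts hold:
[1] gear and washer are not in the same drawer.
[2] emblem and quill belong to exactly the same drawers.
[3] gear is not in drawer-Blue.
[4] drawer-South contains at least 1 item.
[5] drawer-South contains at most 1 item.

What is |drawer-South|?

1

From (3): gear ∉ drawer-Blue.
Suppose quill ∈ drawer-South: no assignment then satisfies all the clues, so quill ∉ drawer-South.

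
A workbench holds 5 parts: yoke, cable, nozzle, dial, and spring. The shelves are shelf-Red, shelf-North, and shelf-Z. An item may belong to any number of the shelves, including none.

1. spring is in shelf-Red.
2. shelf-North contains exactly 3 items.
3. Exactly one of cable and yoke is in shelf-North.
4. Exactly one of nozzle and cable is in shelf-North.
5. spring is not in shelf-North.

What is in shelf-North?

From (1): spring ∈ shelf-Red.
From (5): spring ∉ shelf-North.
Suppose yoke ∉ shelf-North: no assignment then satisfies all the clues, so yoke ∈ shelf-North.

shelf-North = {dial, nozzle, yoke}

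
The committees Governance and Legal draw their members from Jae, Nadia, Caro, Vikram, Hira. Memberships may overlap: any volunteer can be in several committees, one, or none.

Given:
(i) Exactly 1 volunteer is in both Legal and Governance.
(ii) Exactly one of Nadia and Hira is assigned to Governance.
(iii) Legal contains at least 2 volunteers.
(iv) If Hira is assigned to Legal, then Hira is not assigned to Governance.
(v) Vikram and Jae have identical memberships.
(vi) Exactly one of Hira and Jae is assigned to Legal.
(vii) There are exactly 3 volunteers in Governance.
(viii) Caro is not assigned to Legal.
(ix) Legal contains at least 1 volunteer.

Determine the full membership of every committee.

From (viii): Caro ∉ Legal.
Suppose Jae ∉ Governance: no assignment then satisfies all the clues, so Jae ∈ Governance.

Governance = {Jae, Nadia, Vikram}; Legal = {Hira, Nadia}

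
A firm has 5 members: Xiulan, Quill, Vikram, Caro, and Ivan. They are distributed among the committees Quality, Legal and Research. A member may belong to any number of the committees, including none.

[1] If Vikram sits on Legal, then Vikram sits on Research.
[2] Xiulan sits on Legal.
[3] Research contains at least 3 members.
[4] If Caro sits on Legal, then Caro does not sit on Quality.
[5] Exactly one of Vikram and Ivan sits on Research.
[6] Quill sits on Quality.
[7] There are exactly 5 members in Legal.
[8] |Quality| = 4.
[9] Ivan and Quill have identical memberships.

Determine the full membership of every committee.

From (2): Xiulan ∈ Legal.
From (6): Quill ∈ Quality.
(7): only 5 candidates remain for Legal, so all are in.
(9): Ivan matches Quill: Ivan ∈ Quality.
(1): Vikram ∈ Research.
(4): Caro ∉ Quality.
(5) (exactly one): Ivan ∉ Research.
(8): only 4 candidates remain for Quality, so all are in.
(9): Quill matches Ivan: Quill ∉ Research.
(3): only 3 candidates remain for Research, so all are in.

Quality = {Ivan, Quill, Vikram, Xiulan}; Legal = {Caro, Ivan, Quill, Vikram, Xiulan}; Research = {Caro, Vikram, Xiulan}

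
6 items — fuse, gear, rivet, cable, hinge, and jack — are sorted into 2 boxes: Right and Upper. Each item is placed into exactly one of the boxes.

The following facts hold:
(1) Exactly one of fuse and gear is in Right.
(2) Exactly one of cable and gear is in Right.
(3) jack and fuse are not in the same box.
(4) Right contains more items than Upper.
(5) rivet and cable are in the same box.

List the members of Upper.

Upper = {gear, jack}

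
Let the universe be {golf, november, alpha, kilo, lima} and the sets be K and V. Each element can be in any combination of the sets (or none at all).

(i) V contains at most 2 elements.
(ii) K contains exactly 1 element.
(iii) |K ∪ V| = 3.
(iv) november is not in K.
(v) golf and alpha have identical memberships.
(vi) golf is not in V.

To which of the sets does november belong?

november: V

From (iv): november ∉ K.
From (vi): golf ∉ V.
(v): alpha matches golf: alpha ∉ V.
Suppose november ∉ V: no assignment then satisfies all the clues, so november ∈ V.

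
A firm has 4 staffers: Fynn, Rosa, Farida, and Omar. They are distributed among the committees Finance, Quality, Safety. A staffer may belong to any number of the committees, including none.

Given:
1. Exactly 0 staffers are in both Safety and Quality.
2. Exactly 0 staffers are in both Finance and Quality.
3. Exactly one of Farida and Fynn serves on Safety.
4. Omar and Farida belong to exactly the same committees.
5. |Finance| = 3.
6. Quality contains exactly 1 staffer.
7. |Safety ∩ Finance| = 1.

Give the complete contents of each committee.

Finance = {Farida, Fynn, Omar}; Quality = {Rosa}; Safety = {Fynn}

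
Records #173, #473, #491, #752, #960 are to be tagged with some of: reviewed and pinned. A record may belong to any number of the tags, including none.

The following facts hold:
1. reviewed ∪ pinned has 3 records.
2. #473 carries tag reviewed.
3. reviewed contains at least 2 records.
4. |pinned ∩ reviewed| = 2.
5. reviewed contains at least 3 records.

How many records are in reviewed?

3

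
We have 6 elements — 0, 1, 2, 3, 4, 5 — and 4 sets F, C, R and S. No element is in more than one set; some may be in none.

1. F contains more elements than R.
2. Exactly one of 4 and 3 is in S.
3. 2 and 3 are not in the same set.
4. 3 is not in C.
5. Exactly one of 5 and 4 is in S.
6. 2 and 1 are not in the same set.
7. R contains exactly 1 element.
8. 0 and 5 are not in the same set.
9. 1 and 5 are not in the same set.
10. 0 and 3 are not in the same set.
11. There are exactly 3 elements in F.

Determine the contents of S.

S = {3, 5}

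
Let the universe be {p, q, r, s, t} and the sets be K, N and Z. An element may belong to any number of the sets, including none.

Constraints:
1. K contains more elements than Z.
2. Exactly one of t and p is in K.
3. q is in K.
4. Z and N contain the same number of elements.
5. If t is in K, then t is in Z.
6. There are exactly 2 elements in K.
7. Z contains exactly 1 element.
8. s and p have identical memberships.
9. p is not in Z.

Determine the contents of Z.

Z = {t}

From (3): q ∈ K.
From (9): p ∉ Z.
(8): s matches p: s ∉ Z.
Suppose q ∈ Z: no assignment then satisfies all the clues, so q ∉ Z.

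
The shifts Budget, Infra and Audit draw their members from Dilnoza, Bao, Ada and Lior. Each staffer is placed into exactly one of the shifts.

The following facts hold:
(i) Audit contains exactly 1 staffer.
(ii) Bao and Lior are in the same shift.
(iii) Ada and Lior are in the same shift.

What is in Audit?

Audit = {Dilnoza}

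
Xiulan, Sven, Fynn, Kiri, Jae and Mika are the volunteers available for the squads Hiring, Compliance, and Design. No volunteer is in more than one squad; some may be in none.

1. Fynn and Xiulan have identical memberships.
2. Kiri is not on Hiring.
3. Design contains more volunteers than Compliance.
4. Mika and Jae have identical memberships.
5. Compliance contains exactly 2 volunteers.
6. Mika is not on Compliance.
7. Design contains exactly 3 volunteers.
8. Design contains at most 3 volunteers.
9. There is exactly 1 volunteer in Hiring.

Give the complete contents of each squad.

Hiring = {Sven}; Compliance = {Fynn, Xiulan}; Design = {Jae, Kiri, Mika}

From (2): Kiri ∉ Hiring.
From (6): Mika ∉ Compliance.
(4): Jae matches Mika: Jae ∉ Compliance.
Suppose Xiulan ∈ Hiring: no assignment then satisfies all the clues, so Xiulan ∉ Hiring.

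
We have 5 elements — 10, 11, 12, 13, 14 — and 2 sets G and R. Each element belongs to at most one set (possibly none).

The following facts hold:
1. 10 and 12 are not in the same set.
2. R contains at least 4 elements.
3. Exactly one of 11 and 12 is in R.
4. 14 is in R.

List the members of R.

R = {10, 11, 13, 14}

From (4): 14 ∈ R.
Suppose 10 ∉ R: no assignment then satisfies all the clues, so 10 ∈ R.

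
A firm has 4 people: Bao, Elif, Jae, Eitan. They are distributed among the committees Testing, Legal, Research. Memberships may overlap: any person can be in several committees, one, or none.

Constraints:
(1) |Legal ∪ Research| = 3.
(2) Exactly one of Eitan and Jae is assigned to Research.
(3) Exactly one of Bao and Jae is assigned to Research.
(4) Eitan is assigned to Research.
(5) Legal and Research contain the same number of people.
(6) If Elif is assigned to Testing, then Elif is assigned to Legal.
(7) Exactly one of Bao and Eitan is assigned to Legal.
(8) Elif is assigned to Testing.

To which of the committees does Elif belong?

Elif: Legal, Testing

From (4): Eitan ∈ Research.
From (8): Elif ∈ Testing.
(2) (exactly one): Jae ∉ Research.
(3) (exactly one): Bao ∈ Research.
(6): Elif ∈ Legal.
Suppose Elif ∈ Research: no assignment then satisfies all the clues, so Elif ∉ Research.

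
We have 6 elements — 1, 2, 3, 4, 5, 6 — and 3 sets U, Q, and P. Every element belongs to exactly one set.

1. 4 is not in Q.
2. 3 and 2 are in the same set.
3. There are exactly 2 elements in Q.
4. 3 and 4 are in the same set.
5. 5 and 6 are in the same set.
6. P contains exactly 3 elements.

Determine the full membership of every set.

U = {1}; Q = {5, 6}; P = {2, 3, 4}

From (1): 4 ∉ Q.
(4): 3 matches 4: 3 ∉ Q.
(2): 2 matches 3: 2 ∉ Q.
Suppose 1 ∉ U: no assignment then satisfies all the clues, so 1 ∈ U.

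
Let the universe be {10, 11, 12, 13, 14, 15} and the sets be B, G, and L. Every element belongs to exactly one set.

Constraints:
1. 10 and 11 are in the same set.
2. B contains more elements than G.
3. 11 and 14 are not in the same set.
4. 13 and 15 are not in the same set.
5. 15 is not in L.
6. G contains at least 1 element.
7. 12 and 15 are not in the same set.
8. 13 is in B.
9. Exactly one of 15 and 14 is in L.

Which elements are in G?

G = {15}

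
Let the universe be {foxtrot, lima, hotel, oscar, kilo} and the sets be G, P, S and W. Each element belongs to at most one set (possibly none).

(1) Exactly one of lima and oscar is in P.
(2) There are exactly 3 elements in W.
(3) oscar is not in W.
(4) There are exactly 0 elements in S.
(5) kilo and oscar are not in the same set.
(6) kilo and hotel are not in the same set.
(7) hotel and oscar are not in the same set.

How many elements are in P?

1

From (3): oscar ∉ W.
(4): S already has 0, so the rest are out.
Suppose foxtrot ∈ G: no assignment then satisfies all the clues, so foxtrot ∉ G.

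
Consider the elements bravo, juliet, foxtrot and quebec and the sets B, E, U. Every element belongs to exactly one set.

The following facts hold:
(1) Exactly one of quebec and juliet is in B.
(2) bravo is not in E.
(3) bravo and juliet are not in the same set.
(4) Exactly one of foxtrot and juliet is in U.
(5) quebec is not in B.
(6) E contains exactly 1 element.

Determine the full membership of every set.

B = {juliet}; E = {quebec}; U = {bravo, foxtrot}

From (2): bravo ∉ E.
From (5): quebec ∉ B.
(1) (exactly one): juliet ∈ B.
(3): bravo ∉ B.
(4) (exactly one): foxtrot ∈ U.
(6): only 1 candidates remain for E, so all are in.
Only one set left: bravo ∈ U.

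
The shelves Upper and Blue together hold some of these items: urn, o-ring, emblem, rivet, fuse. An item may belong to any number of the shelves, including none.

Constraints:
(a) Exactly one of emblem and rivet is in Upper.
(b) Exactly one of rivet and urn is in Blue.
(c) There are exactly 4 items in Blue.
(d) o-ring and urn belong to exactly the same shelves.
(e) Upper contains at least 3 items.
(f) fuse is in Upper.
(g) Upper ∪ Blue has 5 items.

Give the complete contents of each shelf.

Upper = {fuse, o-ring, rivet, urn}; Blue = {emblem, fuse, o-ring, urn}

From (f): fuse ∈ Upper.
Suppose urn ∉ Upper: no assignment then satisfies all the clues, so urn ∈ Upper.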